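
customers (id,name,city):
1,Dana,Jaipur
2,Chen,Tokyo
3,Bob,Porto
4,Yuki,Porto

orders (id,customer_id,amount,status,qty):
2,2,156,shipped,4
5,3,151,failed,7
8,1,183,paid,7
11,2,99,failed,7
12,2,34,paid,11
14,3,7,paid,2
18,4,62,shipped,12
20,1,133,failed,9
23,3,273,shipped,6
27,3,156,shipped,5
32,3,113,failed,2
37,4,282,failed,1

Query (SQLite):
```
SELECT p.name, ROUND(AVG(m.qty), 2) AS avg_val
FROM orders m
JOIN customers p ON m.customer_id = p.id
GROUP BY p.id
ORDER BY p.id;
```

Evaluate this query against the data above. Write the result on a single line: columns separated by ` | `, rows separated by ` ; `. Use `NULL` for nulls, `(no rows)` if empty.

Dana | 8 ; Chen | 7.33 ; Bob | 4.4 ; Yuki | 6.5

Join each orders row to its customers via customer_id.
Group joined rows by customers.id; compute ROUND(AVG(m.qty), 2) per group.
  1: ids {8, 20} → ROUND(AVG(m.qty), 2)=8
  2: ids {2, 11, 12} → ROUND(AVG(m.qty), 2)=7.33
  3: ids {5, 14, 23, 27, 32} → ROUND(AVG(m.qty), 2)=4.4
  4: ids {18, 37} → ROUND(AVG(m.qty), 2)=6.5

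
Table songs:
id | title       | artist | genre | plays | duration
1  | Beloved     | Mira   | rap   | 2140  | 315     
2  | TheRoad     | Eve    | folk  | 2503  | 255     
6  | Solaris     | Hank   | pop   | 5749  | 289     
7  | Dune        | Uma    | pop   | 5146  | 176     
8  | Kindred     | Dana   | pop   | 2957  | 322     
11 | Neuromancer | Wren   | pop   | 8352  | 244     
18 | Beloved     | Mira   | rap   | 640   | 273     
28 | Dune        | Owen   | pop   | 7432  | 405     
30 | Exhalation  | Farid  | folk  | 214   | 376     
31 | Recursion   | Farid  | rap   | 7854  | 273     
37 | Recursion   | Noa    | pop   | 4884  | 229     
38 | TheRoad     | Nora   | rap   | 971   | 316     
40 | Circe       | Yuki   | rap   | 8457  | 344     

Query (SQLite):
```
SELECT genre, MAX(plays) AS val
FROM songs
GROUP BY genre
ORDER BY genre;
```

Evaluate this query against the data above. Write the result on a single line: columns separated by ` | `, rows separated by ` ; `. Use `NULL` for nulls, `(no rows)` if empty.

folk | 2503 ; pop | 8352 ; rap | 8457

Partition songs by genre; compute MAX(plays) within each group.
  folk: ids {2, 30} → MAX(plays)=2503
  pop: ids {6, 7, 8, 11, 28, 37} → MAX(plays)=8352
  rap: ids {1, 18, 31, 38, 40} → MAX(plays)=8457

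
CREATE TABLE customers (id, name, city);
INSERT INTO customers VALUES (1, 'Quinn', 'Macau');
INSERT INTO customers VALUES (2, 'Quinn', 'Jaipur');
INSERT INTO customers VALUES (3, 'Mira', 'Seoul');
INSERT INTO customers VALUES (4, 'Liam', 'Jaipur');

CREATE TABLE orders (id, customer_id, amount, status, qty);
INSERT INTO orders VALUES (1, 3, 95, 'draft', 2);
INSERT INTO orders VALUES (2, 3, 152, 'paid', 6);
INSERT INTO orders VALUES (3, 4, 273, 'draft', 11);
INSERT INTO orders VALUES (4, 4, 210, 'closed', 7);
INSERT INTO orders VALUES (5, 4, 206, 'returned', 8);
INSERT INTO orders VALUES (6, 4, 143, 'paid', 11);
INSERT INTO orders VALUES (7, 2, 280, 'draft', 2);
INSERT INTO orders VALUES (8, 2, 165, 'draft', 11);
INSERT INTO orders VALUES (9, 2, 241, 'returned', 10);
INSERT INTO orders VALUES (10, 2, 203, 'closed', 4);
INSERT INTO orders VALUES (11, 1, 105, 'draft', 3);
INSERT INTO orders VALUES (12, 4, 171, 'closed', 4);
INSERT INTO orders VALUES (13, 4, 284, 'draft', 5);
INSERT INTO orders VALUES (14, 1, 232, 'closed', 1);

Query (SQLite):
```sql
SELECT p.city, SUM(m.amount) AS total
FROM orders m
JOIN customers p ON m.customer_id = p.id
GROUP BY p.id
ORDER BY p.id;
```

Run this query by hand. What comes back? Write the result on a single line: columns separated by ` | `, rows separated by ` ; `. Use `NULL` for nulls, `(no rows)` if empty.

Macau | 337 ; Jaipur | 889 ; Seoul | 247 ; Jaipur | 1287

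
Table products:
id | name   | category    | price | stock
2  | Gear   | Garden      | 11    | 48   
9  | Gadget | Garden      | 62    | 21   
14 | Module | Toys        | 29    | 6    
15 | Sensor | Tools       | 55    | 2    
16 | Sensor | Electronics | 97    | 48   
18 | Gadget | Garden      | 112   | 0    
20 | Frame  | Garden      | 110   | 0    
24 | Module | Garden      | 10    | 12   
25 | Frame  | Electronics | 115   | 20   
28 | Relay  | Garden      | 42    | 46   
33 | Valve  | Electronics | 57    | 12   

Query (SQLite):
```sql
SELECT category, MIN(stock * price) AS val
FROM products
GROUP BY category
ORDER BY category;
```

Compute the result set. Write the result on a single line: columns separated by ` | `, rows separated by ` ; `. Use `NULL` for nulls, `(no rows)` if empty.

Electronics | 684 ; Garden | 0 ; Tools | 110 ; Toys | 174

For each row compute stock * price.
Group by category; take MIN of the expression per group.
  Electronics: ids {16, 25, 33} → MIN(stock * price)=684
  Garden: ids {2, 9, 18, 20, 24, 28} → MIN(stock * price)=0
  Tools: ids {15} → MIN(stock * price)=110
  Toys: ids {14} → MIN(stock * price)=174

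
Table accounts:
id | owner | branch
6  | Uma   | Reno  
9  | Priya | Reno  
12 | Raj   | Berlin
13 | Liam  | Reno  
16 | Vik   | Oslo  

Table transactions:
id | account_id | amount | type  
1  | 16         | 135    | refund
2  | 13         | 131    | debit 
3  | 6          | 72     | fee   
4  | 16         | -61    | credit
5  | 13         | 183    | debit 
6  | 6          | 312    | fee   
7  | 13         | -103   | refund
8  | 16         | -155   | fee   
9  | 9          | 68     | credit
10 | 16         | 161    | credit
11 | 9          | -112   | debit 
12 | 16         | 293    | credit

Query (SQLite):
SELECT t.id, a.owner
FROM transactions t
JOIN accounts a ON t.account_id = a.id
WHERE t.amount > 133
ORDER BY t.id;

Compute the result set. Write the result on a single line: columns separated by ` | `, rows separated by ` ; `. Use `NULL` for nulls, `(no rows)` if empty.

Each transactions row matches the accounts row where account_id = accounts.id.
Then keep rows with t.amount > 133.

1 | Vik ; 5 | Liam ; 6 | Uma ; 10 | Vik ; 12 | Vik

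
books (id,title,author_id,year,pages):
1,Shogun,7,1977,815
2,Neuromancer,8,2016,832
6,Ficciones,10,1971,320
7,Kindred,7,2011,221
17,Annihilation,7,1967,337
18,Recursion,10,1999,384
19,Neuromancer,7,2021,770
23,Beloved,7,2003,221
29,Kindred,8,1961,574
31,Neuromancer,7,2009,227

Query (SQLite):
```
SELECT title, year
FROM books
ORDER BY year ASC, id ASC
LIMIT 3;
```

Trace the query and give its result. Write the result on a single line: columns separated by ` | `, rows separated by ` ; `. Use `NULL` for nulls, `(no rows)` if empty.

Kindred | 1961 ; Annihilation | 1967 ; Ficciones | 1971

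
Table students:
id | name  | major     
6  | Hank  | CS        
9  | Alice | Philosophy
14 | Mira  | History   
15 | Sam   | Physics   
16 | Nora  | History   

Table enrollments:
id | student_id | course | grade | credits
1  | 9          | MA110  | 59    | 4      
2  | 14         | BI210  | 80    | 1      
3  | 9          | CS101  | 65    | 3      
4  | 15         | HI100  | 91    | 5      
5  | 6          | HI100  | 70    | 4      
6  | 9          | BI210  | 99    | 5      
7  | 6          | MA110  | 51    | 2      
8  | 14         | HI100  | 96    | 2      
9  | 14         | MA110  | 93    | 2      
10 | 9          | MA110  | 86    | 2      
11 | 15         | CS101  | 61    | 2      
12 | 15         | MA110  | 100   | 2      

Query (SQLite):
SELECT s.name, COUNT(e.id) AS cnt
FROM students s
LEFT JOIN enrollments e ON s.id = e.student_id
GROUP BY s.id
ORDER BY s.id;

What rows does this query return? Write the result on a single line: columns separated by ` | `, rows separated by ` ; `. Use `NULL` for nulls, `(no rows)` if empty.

LEFT JOIN keeps every students row; unmatched ones get NULL for enrollments columns.
Group by students.id and compute COUNT(e.id). COUNT(col) of an all-NULL group is 0.
  6: ids {5, 7} → COUNT(e.id)=2
  9: ids {1, 3, 6, 10} → COUNT(e.id)=4
  14: ids {2, 8, 9} → COUNT(e.id)=3
  15: ids {4, 11, 12} → COUNT(e.id)=3
  16: ids {—} → COUNT(e.id)=0

Hank | 2 ; Alice | 4 ; Mira | 3 ; Sam | 3 ; Nora | 0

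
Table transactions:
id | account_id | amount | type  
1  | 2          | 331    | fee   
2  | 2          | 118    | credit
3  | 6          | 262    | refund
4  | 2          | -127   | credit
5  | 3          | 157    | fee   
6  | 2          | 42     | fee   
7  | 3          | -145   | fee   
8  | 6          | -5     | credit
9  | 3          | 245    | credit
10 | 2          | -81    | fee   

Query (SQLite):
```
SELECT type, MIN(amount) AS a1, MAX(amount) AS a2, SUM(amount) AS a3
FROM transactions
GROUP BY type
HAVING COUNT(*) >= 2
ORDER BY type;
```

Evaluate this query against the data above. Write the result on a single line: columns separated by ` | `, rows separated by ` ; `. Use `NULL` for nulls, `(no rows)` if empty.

credit | -127 | 245 | 231 ; fee | -145 | 331 | 304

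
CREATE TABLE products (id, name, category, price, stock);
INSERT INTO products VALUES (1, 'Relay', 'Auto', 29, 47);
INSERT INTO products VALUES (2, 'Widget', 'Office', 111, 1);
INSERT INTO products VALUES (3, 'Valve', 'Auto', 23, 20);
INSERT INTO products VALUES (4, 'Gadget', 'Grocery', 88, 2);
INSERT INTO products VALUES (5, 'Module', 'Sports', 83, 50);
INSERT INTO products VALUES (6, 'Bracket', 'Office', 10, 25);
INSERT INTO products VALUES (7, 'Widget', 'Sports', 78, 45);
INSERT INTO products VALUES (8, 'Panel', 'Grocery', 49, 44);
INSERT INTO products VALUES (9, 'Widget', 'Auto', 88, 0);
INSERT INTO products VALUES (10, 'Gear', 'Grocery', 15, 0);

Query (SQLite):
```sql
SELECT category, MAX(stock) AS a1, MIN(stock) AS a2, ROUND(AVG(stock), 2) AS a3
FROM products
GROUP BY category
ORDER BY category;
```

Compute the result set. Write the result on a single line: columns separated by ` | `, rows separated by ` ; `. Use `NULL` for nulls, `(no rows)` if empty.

Auto | 47 | 0 | 22.33 ; Grocery | 44 | 0 | 15.33 ; Office | 25 | 1 | 13 ; Sports | 50 | 45 | 47.5

Group products by category.
Per group compute: MAX(stock), MIN(stock), ROUND(AVG(stock), 2).
  Auto: ids {1, 3, 9} → MAX(stock)=47, MIN(stock)=0, ROUND(AVG(stock), 2)=22.33
  Grocery: ids {4, 8, 10} → MAX(stock)=44, MIN(stock)=0, ROUND(AVG(stock), 2)=15.33
  Office: ids {2, 6} → MAX(stock)=25, MIN(stock)=1, ROUND(AVG(stock), 2)=13
  Sports: ids {5, 7} → MAX(stock)=50, MIN(stock)=45, ROUND(AVG(stock), 2)=47.5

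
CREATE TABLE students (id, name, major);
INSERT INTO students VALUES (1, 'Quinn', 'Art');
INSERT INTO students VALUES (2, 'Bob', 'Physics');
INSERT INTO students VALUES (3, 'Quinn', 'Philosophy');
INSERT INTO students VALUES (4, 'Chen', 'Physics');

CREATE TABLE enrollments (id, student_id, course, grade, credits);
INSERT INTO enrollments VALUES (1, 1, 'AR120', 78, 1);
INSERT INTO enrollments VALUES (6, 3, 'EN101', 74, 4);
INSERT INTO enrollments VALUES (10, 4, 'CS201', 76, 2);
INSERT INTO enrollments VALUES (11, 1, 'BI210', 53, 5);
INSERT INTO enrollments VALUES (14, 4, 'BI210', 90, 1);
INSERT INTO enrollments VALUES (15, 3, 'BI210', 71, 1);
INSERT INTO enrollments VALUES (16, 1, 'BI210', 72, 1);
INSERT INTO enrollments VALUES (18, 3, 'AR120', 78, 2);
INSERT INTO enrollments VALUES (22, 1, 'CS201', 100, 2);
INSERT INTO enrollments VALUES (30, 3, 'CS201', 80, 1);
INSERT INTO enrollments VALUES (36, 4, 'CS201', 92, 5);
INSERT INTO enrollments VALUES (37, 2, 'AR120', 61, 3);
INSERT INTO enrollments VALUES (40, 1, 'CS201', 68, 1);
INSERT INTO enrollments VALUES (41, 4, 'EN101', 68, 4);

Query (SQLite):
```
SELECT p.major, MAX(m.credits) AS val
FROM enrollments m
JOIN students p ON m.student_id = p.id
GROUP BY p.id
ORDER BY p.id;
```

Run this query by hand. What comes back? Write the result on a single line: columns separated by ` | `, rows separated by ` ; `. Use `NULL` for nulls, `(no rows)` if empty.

Join each enrollments row to its students via student_id.
Group joined rows by students.id; compute MAX(m.credits) per group.
  1: ids {1, 11, 16, 22, 40} → MAX(m.credits)=5
  2: ids {37} → MAX(m.credits)=3
  3: ids {6, 15, 18, 30} → MAX(m.credits)=4
  4: ids {10, 14, 36, 41} → MAX(m.credits)=5

Art | 5 ; Physics | 3 ; Philosophy | 4 ; Physics | 5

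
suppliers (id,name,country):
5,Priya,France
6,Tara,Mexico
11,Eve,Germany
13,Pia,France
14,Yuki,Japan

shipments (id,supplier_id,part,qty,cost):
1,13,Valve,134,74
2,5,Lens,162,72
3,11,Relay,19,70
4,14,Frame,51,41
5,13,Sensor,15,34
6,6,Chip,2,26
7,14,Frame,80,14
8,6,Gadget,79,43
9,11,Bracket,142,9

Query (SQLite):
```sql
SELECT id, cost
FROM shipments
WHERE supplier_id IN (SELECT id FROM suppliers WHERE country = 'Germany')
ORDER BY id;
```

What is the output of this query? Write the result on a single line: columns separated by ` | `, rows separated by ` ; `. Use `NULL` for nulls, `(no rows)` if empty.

3 | 70 ; 9 | 9

Inner query: suppliers.id where country = 'Germany'.
Outer: keep shipments rows whose supplier_id is in that set.
Inner query → {11}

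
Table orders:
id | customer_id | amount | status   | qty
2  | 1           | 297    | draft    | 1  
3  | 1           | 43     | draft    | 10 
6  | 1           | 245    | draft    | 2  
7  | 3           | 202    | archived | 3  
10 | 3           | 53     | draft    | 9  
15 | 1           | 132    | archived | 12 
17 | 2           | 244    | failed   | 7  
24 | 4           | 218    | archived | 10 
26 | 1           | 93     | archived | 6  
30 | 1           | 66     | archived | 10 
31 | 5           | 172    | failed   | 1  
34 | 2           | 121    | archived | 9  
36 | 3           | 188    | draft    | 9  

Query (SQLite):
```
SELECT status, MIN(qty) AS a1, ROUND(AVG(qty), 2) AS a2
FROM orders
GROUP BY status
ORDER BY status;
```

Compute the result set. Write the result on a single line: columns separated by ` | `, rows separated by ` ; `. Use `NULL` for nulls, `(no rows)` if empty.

Group orders by status.
Per group compute: MIN(qty), ROUND(AVG(qty), 2).
  archived: ids {7, 15, 24, 26, 30, 34} → MIN(qty)=3, ROUND(AVG(qty), 2)=8.33
  draft: ids {2, 3, 6, 10, 36} → MIN(qty)=1, ROUND(AVG(qty), 2)=6.2
  failed: ids {17, 31} → MIN(qty)=1, ROUND(AVG(qty), 2)=4

archived | 3 | 8.33 ; draft | 1 | 6.2 ; failed | 1 | 4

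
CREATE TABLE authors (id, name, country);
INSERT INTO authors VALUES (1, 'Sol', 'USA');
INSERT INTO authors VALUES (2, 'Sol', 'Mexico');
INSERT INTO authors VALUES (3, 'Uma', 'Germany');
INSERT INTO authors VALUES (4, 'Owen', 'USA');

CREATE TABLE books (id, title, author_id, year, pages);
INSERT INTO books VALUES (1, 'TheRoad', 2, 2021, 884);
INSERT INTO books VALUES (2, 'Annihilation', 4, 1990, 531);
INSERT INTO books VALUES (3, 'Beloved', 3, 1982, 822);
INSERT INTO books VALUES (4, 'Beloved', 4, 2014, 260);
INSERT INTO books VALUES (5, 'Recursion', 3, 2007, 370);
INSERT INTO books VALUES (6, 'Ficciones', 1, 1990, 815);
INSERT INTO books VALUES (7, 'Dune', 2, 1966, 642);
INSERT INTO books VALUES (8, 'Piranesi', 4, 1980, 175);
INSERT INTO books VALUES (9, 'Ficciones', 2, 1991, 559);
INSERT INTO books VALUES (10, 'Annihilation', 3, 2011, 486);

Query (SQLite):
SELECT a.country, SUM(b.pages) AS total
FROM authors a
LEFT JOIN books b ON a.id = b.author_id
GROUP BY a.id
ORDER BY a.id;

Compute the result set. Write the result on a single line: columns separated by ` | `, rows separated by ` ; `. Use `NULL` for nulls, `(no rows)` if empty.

LEFT JOIN keeps every authors row; unmatched ones get NULL for books columns.
Group by authors.id and compute SUM(b.pages). SUM over an all-NULL group is NULL.
  1: ids {6} → SUM(b.pages)=815
  2: ids {1, 7, 9} → SUM(b.pages)=2085
  3: ids {3, 5, 10} → SUM(b.pages)=1678
  4: ids {2, 4, 8} → SUM(b.pages)=966

USA | 815 ; Mexico | 2085 ; Germany | 1678 ; USA | 966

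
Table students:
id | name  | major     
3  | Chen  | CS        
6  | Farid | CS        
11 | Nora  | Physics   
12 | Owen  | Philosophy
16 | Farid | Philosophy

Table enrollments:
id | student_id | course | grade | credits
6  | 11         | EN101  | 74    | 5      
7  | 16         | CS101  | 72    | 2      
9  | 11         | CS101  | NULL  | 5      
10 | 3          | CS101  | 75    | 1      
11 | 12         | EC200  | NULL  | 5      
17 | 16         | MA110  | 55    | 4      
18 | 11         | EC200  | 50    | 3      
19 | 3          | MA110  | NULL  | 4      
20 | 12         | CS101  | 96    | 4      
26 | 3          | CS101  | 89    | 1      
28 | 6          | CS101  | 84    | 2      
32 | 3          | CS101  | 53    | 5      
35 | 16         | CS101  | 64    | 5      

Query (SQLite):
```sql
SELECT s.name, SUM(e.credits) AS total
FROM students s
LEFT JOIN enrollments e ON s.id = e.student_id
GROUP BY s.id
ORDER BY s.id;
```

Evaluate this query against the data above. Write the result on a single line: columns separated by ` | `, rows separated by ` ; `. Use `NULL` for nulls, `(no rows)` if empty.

LEFT JOIN keeps every students row; unmatched ones get NULL for enrollments columns.
Group by students.id and compute SUM(e.credits). SUM over an all-NULL group is NULL.
  3: ids {10, 19, 26, 32} → SUM(e.credits)=11
  6: ids {28} → SUM(e.credits)=2
  11: ids {6, 9, 18} → SUM(e.credits)=13
  12: ids {11, 20} → SUM(e.credits)=9
  16: ids {7, 17, 35} → SUM(e.credits)=11

Chen | 11 ; Farid | 2 ; Nora | 13 ; Owen | 9 ; Farid | 11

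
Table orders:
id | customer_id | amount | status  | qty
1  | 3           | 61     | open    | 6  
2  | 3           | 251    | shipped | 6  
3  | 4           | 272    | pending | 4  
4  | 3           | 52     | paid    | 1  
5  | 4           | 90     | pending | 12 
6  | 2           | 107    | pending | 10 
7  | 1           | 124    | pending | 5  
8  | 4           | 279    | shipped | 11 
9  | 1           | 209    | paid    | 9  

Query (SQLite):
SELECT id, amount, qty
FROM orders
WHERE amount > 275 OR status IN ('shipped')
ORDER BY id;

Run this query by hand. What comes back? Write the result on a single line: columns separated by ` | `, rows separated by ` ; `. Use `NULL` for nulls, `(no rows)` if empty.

2 | 251 | 6 ; 8 | 279 | 11

amount > 275: ids {8}
status IN ('shipped'): ids {2, 8}
Combine with OR.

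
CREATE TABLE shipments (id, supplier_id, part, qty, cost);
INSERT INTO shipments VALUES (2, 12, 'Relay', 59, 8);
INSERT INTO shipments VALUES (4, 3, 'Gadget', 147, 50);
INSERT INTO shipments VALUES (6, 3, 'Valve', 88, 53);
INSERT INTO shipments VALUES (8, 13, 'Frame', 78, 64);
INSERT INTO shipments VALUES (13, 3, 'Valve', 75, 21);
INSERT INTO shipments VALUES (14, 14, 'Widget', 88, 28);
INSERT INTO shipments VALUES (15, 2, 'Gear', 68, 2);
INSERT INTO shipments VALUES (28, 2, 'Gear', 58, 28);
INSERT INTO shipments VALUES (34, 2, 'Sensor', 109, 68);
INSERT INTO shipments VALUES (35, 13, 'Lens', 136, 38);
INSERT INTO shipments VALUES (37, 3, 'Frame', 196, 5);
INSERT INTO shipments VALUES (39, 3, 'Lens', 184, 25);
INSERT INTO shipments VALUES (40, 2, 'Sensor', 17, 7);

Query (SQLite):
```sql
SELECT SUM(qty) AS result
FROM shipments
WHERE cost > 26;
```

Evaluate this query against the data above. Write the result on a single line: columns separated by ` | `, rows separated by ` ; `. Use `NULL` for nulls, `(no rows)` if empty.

Rows where cost > 26 → qty values: [147, 88, 78, 88, 58, 109, 136].
SUM of non-NULL values = 704.

704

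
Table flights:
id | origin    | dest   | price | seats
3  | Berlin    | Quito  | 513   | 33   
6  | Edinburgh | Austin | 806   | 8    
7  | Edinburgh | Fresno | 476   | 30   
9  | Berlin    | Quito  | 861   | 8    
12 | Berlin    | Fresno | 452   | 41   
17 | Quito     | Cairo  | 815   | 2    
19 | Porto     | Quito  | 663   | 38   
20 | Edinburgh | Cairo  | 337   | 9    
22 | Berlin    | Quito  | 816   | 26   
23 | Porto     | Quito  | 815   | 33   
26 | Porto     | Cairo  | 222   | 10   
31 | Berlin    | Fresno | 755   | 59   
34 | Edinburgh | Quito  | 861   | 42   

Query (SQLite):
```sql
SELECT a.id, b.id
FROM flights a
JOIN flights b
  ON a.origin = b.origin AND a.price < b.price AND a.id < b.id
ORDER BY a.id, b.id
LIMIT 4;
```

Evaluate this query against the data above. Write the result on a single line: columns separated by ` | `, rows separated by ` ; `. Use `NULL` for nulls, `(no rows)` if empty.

3 | 9 ; 3 | 22 ; 3 | 31 ; 6 | 34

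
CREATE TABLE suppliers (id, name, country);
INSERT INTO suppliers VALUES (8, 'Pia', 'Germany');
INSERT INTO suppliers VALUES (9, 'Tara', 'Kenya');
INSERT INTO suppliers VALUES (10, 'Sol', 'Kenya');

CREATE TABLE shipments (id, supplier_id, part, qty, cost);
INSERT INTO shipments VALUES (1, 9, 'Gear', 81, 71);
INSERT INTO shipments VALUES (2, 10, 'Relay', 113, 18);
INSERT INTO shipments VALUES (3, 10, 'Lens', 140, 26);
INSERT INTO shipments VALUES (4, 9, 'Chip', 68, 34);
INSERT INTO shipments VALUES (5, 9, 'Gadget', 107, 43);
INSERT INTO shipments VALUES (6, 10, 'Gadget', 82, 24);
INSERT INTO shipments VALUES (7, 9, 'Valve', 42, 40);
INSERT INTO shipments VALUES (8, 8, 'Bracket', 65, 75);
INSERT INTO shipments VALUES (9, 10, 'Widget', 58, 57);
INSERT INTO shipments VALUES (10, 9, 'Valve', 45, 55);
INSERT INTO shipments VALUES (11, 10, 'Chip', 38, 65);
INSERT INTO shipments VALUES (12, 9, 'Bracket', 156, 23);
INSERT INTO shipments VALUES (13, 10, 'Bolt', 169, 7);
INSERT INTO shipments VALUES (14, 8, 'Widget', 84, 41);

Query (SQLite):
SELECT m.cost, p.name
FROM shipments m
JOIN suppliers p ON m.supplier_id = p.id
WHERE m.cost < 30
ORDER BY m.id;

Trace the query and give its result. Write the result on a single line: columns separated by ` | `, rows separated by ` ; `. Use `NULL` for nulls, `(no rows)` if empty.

Each shipments row matches the suppliers row where supplier_id = suppliers.id.
Then keep rows with m.cost < 30.

18 | Sol ; 26 | Sol ; 24 | Sol ; 23 | Tara ; 7 | Sol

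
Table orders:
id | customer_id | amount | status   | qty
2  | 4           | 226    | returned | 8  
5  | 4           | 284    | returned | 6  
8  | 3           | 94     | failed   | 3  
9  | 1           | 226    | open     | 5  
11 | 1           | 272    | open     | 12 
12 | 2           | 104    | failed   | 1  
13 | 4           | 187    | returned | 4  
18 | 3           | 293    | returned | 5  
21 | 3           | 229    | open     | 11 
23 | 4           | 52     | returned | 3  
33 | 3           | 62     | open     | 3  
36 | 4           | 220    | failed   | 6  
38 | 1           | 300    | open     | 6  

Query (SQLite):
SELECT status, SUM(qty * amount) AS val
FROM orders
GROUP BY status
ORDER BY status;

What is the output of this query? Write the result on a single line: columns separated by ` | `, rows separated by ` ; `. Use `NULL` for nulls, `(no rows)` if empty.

failed | 1706 ; open | 8899 ; returned | 5881

For each row compute qty * amount.
Group by status; take SUM of the expression per group.
  failed: ids {8, 12, 36} → SUM(qty * amount)=1706
  open: ids {9, 11, 21, 33, 38} → SUM(qty * amount)=8899
  returned: ids {2, 5, 13, 18, 23} → SUM(qty * amount)=5881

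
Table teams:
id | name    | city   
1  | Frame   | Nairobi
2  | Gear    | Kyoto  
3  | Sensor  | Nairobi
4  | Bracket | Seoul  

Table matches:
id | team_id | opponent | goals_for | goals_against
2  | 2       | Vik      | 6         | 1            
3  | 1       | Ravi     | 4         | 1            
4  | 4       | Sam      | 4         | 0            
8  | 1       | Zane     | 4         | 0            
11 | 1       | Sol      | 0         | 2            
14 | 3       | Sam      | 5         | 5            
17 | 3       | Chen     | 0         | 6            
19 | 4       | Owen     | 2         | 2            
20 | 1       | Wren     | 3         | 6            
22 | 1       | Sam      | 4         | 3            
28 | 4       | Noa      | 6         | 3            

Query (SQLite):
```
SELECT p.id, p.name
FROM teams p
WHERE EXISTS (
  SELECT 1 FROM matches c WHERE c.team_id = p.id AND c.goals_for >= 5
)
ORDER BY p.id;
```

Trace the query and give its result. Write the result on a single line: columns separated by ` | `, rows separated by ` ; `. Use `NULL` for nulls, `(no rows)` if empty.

2 | Gear ; 3 | Sensor ; 4 | Bracket

For each teams row, check whether any matches with matching team_id has goals_for >= 5.
Keep rows where that is true.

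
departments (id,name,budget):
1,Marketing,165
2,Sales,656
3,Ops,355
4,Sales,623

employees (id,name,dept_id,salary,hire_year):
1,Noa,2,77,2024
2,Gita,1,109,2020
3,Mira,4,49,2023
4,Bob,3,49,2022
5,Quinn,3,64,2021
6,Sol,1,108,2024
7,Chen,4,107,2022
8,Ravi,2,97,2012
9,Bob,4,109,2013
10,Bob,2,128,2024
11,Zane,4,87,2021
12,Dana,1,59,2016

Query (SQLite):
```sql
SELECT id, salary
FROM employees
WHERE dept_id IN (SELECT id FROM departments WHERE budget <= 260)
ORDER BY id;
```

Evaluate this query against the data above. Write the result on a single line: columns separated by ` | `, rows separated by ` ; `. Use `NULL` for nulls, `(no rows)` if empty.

2 | 109 ; 6 | 108 ; 12 | 59

Inner query: departments.id where budget <= 260.
Outer: keep employees rows whose dept_id is in that set.
Inner query → {1}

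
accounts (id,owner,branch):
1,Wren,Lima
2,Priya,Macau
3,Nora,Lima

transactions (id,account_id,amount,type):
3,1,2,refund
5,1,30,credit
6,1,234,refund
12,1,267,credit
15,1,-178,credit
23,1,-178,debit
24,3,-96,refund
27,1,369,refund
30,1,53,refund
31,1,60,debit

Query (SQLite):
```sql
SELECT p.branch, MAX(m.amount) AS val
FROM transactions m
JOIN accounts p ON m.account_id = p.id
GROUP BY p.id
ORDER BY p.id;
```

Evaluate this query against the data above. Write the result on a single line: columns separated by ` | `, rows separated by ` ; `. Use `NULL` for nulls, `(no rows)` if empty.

Join each transactions row to its accounts via account_id.
Group joined rows by accounts.id; compute MAX(m.amount) per group.
  1: ids {3, 5, 6, 12, 15, 23, 27, 30, 31} → MAX(m.amount)=369
  3: ids {24} → MAX(m.amount)=-96

Lima | 369 ; Lima | -96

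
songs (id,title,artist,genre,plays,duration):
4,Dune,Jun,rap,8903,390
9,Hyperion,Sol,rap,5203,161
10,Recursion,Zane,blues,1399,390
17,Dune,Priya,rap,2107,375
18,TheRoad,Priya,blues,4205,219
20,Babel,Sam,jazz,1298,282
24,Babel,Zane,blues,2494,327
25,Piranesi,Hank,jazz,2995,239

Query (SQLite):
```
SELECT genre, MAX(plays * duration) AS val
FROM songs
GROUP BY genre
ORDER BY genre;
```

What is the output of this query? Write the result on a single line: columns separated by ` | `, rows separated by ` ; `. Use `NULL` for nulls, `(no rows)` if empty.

For each row compute plays * duration.
Group by genre; take MAX of the expression per group.
  blues: ids {10, 18, 24} → MAX(plays * duration)=920895
  jazz: ids {20, 25} → MAX(plays * duration)=715805
  rap: ids {4, 9, 17} → MAX(plays * duration)=3472170

blues | 920895 ; jazz | 715805 ; rap | 3472170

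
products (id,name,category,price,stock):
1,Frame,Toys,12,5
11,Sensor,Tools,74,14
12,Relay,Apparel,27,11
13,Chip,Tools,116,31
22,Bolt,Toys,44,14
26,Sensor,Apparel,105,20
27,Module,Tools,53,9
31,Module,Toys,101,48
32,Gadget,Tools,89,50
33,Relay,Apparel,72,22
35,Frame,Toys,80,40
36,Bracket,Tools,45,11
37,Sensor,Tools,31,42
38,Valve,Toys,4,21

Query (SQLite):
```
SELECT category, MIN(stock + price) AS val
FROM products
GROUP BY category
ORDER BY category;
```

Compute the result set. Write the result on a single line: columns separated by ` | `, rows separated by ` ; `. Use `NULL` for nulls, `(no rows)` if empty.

For each row compute stock + price.
Group by category; take MIN of the expression per group.
  Apparel: ids {12, 26, 33} → MIN(stock + price)=38
  Tools: ids {11, 13, 27, 32, 36, 37} → MIN(stock + price)=56
  Toys: ids {1, 22, 31, 35, 38} → MIN(stock + price)=17

Apparel | 38 ; Tools | 56 ; Toys | 17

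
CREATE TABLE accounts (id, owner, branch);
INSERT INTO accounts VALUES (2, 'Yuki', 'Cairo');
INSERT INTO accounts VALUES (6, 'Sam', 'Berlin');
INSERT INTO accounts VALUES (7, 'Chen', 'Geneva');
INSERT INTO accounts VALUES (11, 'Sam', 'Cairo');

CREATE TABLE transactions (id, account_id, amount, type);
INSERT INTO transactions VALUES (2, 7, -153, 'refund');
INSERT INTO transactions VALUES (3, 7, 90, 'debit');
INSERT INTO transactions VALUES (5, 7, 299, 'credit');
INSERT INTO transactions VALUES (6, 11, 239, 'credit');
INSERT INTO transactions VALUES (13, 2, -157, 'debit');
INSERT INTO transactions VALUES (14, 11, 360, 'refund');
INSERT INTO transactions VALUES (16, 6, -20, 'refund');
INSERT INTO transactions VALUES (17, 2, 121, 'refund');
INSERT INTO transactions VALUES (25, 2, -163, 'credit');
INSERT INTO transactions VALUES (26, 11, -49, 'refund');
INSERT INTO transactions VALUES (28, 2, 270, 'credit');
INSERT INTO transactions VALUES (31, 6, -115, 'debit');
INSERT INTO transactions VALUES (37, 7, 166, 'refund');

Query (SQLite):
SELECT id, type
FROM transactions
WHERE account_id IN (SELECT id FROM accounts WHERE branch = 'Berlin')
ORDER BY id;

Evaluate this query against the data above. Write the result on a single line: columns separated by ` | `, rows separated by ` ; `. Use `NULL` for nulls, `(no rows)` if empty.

16 | refund ; 31 | debit

Inner query: accounts.id where branch = 'Berlin'.
Outer: keep transactions rows whose account_id is in that set.
Inner query → {6}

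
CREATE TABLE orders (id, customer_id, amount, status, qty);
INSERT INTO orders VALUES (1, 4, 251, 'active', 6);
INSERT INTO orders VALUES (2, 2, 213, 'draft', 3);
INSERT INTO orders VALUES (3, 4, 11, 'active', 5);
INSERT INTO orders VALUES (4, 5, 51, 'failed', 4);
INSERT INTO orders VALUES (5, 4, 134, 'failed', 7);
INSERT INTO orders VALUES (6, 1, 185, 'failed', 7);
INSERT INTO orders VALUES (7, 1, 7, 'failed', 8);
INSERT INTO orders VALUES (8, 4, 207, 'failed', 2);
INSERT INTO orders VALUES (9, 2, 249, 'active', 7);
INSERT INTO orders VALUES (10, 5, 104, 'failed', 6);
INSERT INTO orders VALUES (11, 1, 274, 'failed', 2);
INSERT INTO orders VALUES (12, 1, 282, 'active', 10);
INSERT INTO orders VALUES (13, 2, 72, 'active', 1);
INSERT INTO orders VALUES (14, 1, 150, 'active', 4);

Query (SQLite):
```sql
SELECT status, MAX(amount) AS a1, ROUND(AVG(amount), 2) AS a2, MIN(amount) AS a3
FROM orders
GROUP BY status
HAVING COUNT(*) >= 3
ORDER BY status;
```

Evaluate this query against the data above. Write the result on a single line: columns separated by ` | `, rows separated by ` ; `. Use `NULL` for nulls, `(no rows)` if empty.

active | 282 | 169.17 | 11 ; failed | 274 | 137.43 | 7

Group orders by status.
Per group compute: MAX(amount), ROUND(AVG(amount), 2), MIN(amount).
HAVING: drop groups with fewer than 3 rows.
  active: ids {1, 3, 9, 12, 13, 14} → MAX(amount)=282, ROUND(AVG(amount), 2)=169.17, MIN(amount)=11
  draft: ids {2} → MAX(amount)=213, ROUND(AVG(amount), 2)=213, MIN(amount)=213
  failed: ids {4, 5, 6, 7, 8, 10, 11} → MAX(amount)=274, ROUND(AVG(amount), 2)=137.43, MIN(amount)=7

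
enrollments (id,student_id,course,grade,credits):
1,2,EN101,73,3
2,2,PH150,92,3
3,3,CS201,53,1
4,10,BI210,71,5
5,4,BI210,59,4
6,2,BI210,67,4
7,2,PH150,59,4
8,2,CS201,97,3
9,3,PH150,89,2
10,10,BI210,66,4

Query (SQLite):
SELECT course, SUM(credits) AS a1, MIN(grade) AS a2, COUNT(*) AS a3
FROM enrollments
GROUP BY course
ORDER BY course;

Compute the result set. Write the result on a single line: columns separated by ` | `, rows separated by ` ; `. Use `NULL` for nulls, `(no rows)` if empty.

BI210 | 17 | 59 | 4 ; CS201 | 4 | 53 | 2 ; EN101 | 3 | 73 | 1 ; PH150 | 9 | 59 | 3

Group enrollments by course.
Per group compute: SUM(credits), MIN(grade), COUNT(*).
  BI210: ids {4, 5, 6, 10} → SUM(credits)=17, MIN(grade)=59, COUNT(*)=4
  CS201: ids {3, 8} → SUM(credits)=4, MIN(grade)=53, COUNT(*)=2
  EN101: ids {1} → SUM(credits)=3, MIN(grade)=73, COUNT(*)=1
  PH150: ids {2, 7, 9} → SUM(credits)=9, MIN(grade)=59, COUNT(*)=3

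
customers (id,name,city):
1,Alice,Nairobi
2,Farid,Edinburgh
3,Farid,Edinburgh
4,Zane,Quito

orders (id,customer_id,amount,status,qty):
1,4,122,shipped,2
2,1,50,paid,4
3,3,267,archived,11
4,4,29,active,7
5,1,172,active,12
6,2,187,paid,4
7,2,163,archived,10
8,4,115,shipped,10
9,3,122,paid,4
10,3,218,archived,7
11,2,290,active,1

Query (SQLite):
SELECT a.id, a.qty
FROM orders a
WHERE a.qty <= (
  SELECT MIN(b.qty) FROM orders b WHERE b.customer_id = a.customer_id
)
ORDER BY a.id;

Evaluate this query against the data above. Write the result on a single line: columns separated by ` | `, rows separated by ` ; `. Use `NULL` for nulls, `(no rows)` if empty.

1 | 2 ; 2 | 4 ; 9 | 4 ; 11 | 1

For each orders row a, compute MIN(qty) over rows sharing a.customer_id.
Keep row a if a.qty <= that per-group MIN.
  customer_id=1: MIN(qty) = 4
  customer_id=2: MIN(qty) = 1
  customer_id=3: MIN(qty) = 4
  customer_id=4: MIN(qty) = 2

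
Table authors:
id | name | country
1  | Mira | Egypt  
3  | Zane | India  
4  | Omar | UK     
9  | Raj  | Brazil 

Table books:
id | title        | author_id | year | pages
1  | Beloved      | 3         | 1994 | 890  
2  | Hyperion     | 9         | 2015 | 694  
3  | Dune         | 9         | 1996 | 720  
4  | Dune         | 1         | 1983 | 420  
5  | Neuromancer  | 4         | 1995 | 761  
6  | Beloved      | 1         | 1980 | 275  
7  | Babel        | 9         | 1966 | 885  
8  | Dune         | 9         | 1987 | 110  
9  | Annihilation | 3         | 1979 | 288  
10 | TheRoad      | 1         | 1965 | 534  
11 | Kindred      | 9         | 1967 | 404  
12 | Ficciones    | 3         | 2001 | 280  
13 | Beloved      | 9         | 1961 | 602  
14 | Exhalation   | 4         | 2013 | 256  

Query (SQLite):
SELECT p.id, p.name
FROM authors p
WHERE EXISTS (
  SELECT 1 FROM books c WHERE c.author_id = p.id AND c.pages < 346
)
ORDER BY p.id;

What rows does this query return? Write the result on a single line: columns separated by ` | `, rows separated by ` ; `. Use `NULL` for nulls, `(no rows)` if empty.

1 | Mira ; 3 | Zane ; 4 | Omar ; 9 | Raj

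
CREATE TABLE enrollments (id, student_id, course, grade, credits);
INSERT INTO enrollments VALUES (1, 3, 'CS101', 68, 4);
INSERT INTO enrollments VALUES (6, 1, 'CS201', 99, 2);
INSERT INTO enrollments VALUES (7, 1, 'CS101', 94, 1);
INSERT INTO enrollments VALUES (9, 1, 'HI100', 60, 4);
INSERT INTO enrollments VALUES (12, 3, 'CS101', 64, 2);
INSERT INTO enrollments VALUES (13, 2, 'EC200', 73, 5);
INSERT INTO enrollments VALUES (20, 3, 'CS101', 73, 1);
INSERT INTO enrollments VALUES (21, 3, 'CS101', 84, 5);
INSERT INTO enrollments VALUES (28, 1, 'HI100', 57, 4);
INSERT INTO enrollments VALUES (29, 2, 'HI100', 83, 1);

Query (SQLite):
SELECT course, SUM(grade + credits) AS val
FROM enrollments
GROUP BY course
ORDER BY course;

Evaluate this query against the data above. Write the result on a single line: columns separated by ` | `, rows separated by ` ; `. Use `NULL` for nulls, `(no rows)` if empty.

CS101 | 396 ; CS201 | 101 ; EC200 | 78 ; HI100 | 209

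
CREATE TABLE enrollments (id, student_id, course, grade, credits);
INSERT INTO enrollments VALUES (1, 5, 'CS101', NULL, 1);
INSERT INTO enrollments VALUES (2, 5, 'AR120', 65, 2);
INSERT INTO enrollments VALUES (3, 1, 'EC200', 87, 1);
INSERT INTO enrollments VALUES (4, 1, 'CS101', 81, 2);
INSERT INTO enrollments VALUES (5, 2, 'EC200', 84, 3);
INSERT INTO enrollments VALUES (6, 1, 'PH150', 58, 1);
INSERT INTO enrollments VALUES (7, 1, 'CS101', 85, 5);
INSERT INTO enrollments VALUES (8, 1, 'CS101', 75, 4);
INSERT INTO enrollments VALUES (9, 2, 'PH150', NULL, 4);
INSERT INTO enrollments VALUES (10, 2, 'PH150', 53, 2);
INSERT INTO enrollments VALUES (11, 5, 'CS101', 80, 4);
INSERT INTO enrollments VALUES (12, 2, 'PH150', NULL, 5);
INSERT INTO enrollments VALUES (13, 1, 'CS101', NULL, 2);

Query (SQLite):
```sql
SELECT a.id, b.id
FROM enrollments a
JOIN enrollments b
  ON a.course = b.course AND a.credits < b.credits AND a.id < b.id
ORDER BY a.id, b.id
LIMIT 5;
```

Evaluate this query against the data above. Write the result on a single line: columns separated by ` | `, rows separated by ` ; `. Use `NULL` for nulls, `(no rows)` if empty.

1 | 4 ; 1 | 7 ; 1 | 8 ; 1 | 11 ; 1 | 13

Pairs (a,b) with same course, a.credits < b.credits, a.id < b.id.
course groups: AR120:{2} CS101:{1,4,7,8,11,13} EC200:{3,5} PH150:{6,9,10,12}
Ordered by (a.id, b.id); first 5.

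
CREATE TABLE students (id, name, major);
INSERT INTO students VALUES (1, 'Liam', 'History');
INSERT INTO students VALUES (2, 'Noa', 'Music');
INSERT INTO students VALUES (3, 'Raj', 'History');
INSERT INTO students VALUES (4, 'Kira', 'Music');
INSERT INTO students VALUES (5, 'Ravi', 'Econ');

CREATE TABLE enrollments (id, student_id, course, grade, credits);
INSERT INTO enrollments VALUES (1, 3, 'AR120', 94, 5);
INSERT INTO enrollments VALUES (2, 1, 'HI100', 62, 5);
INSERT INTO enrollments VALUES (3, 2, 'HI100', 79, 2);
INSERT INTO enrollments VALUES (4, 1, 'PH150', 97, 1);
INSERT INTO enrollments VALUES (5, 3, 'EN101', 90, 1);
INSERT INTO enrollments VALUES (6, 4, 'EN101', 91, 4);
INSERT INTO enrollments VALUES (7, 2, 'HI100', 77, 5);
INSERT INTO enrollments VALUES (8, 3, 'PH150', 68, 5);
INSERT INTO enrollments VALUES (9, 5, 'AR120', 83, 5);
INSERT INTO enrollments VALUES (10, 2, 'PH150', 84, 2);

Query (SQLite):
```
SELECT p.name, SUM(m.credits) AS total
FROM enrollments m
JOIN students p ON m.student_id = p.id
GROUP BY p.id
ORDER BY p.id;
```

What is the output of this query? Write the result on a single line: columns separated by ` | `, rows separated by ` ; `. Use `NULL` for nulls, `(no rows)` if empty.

Liam | 6 ; Noa | 9 ; Raj | 11 ; Kira | 4 ; Ravi | 5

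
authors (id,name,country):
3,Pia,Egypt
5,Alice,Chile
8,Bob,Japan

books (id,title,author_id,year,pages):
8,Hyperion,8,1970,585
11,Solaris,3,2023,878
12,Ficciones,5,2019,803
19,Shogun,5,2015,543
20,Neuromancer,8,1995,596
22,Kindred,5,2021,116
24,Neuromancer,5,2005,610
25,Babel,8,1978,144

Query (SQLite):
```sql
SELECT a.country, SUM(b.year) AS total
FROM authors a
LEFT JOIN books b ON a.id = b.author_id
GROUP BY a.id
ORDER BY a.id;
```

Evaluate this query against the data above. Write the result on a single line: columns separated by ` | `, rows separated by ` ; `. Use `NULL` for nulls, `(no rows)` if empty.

Egypt | 2023 ; Chile | 8060 ; Japan | 5943

LEFT JOIN keeps every authors row; unmatched ones get NULL for books columns.
Group by authors.id and compute SUM(b.year). SUM over an all-NULL group is NULL.
  3: ids {11} → SUM(b.year)=2023
  5: ids {12, 19, 22, 24} → SUM(b.year)=8060
  8: ids {8, 20, 25} → SUM(b.year)=5943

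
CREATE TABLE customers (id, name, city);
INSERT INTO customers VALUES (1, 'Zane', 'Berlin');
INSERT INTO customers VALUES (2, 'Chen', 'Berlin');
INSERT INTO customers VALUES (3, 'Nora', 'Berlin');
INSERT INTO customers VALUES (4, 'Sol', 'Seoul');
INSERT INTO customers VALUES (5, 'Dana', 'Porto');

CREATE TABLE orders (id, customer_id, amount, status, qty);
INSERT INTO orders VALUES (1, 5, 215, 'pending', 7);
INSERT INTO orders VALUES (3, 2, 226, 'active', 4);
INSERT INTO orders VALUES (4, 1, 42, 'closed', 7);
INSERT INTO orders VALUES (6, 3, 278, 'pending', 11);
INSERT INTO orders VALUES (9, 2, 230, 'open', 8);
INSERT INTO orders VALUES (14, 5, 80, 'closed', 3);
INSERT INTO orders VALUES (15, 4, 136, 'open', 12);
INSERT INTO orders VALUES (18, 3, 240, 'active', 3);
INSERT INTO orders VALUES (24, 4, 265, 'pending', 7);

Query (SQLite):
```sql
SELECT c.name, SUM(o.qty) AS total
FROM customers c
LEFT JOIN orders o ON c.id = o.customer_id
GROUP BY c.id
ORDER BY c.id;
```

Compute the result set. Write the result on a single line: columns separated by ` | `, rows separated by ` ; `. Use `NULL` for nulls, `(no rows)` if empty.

LEFT JOIN keeps every customers row; unmatched ones get NULL for orders columns.
Group by customers.id and compute SUM(o.qty). SUM over an all-NULL group is NULL.
  1: ids {4} → SUM(o.qty)=7
  2: ids {3, 9} → SUM(o.qty)=12
  3: ids {6, 18} → SUM(o.qty)=14
  4: ids {15, 24} → SUM(o.qty)=19
  5: ids {1, 14} → SUM(o.qty)=10

Zane | 7 ; Chen | 12 ; Nora | 14 ; Sol | 19 ; Dana | 10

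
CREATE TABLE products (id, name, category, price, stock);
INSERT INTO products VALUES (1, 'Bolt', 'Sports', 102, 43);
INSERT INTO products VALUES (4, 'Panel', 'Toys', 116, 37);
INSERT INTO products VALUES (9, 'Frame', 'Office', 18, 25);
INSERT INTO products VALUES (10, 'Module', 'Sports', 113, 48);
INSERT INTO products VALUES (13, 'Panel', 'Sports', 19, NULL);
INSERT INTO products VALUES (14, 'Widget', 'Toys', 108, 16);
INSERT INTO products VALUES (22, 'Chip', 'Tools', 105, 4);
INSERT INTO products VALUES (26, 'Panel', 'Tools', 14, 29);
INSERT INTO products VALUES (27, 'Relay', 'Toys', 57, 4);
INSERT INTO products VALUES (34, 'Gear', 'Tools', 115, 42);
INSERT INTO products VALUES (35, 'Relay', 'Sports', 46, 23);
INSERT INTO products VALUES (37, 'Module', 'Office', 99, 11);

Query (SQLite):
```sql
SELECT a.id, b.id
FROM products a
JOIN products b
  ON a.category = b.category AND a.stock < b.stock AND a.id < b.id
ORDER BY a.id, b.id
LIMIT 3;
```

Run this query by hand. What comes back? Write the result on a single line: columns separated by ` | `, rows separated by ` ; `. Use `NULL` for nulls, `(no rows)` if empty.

1 | 10 ; 22 | 26 ; 22 | 34

Pairs (a,b) with same category, a.stock < b.stock, a.id < b.id.
category groups: Office:{9,37} Sports:{1,10,13,35} Tools:{22,26,34} Toys:{4,14,27}
Ordered by (a.id, b.id); first 3.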